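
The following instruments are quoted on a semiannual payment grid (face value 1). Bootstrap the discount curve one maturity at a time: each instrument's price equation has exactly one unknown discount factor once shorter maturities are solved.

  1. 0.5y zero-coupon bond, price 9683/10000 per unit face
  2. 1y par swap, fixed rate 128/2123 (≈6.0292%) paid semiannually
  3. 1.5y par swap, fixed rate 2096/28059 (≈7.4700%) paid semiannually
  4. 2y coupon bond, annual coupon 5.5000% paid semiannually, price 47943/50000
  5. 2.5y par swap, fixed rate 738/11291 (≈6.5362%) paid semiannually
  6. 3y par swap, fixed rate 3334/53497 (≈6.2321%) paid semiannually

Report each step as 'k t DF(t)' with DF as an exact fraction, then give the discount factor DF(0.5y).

step 1 [0.5y] zero: DF = P = 9683/10000 ≈ 0.968300
step 2 [1y] swap r/2=64/2123: DF=(1 − 64/2123·(0.968300))/(1+64/2123) = 589/625 ≈ 0.942400
step 3 [1.5y] swap r/2=1048/28059: DF=(1 − 1048/28059·(0.968300+0.942400))/(1+1048/28059) = 1119/1250 ≈ 0.895200
step 4 [2y] bond c/2=11/400: DF=(47943/50000 − 11/400·(0.968300+0.942400+0.895200))/(1+11/400) = 8581/10000 ≈ 0.858100
step 5 [2.5y] swap r/2=369/11291: DF=(1 − 369/11291·(0.968300+0.942400+0.895200+0.858100))/(1+369/11291) = 2131/2500 ≈ 0.852400
step 6 [3y] swap r/2=1667/53497: DF=(1 − 1667/53497·(0.968300+0.942400+0.895200+0.858100+0.852400))/(1+1667/53497) = 8333/10000 ≈ 0.833300

1 1/2 9683/10000
2 1 589/625
3 3/2 1119/1250
4 2 8581/10000
5 5/2 2131/2500
6 3 8333/10000
DF(0.5y) = 9683/10000 ≈ 0.968300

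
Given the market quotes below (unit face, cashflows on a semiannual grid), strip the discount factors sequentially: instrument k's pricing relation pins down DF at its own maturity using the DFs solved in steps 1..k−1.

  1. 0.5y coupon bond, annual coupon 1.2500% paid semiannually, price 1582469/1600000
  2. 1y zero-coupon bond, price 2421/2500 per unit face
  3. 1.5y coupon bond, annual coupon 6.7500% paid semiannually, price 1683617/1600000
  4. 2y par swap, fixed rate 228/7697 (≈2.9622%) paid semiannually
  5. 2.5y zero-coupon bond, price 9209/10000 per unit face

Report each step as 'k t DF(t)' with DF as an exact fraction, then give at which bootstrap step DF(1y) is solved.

step 1 [0.5y] bond c/2=1/160: DF=(1582469/1600000 − 1/160·(0))/(1+1/160) = 9829/10000 ≈ 0.982900
step 2 [1y] zero: DF = P = 2421/2500 ≈ 0.968400
step 3 [1.5y] bond c/2=27/800: DF=(1683617/1600000 − 27/800·(0.982900+0.968400))/(1+27/800) = 4771/5000 ≈ 0.954200
step 4 [2y] swap r/2=114/7697: DF=(1 − 114/7697·(0.982900+0.968400+0.954200))/(1+114/7697) = 943/1000 ≈ 0.943000
step 5 [2.5y] zero: DF = P = 9209/10000 ≈ 0.920900

1 1/2 9829/10000
2 1 2421/2500
3 3/2 4771/5000
4 2 943/1000
5 5/2 9209/10000
DF(1y) is solved at step 2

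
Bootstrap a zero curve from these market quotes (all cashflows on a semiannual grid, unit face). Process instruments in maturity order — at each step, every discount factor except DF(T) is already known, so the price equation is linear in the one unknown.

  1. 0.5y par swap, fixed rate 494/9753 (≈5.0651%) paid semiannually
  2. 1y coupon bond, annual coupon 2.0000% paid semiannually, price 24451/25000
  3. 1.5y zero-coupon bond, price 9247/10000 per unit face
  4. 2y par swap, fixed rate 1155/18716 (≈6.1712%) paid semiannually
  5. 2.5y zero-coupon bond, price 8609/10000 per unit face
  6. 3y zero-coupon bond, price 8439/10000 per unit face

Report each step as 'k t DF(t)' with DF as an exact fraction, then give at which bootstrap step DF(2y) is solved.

step 1 [0.5y] swap r/2=247/9753: DF=(1 − 247/9753·(0))/(1+247/9753) = 9753/10000 ≈ 0.975300
step 2 [1y] bond c/2=1/100: DF=(24451/25000 − 1/100·(0.975300))/(1+1/100) = 9587/10000 ≈ 0.958700
step 3 [1.5y] zero: DF = P = 9247/10000 ≈ 0.924700
step 4 [2y] swap r/2=1155/37432: DF=(1 − 1155/37432·(0.975300+0.958700+0.924700))/(1+1155/37432) = 1769/2000 ≈ 0.884500
step 5 [2.5y] zero: DF = P = 8609/10000 ≈ 0.860900
step 6 [3y] zero: DF = P = 8439/10000 ≈ 0.843900

1 1/2 9753/10000
2 1 9587/10000
3 3/2 9247/10000
4 2 1769/2000
5 5/2 8609/10000
6 3 8439/10000
DF(2y) is solved at step 4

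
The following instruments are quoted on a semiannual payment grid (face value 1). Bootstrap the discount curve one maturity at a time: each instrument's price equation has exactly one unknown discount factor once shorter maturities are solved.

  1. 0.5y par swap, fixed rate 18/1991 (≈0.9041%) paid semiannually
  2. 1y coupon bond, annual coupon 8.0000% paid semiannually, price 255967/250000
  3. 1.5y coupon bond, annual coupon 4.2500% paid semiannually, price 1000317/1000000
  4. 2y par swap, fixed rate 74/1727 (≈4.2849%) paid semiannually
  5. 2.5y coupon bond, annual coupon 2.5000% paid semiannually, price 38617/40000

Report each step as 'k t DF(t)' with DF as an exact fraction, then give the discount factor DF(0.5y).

1 1/2 1991/2000
2 1 4731/5000
3 3/2 9391/10000
4 2 4593/5000
5 5/2 4533/5000
DF(0.5y) = 1991/2000 ≈ 0.995500

step 1 [0.5y] swap r/2=9/1991: DF=(1 − 9/1991·(0))/(1+9/1991) = 1991/2000 ≈ 0.995500
step 2 [1y] bond c/2=1/25: DF=(255967/250000 − 1/25·(0.995500))/(1+1/25) = 4731/5000 ≈ 0.946200
step 3 [1.5y] bond c/2=17/800: DF=(1000317/1000000 − 17/800·(0.995500+0.946200))/(1+17/800) = 9391/10000 ≈ 0.939100
step 4 [2y] swap r/2=37/1727: DF=(1 − 37/1727·(0.995500+0.946200+0.939100))/(1+37/1727) = 4593/5000 ≈ 0.918600
step 5 [2.5y] bond c/2=1/80: DF=(38617/40000 − 1/80·(0.995500+0.946200+0.939100+0.918600))/(1+1/80) = 4533/5000 ≈ 0.906600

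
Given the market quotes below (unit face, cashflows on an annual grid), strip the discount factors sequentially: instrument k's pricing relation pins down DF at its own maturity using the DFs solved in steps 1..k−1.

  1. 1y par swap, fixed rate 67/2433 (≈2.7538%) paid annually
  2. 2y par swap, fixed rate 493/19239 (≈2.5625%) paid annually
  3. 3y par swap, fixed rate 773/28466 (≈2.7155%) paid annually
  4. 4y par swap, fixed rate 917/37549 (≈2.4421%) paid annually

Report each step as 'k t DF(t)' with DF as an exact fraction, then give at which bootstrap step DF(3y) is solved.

1 1 2433/2500
2 2 9507/10000
3 3 9227/10000
4 4 9083/10000
DF(3y) is solved at step 3

step 1 [1y] swap r/1=67/2433: DF=(1 − 67/2433·(0))/(1+67/2433) = 2433/2500 ≈ 0.973200
step 2 [2y] swap r/1=493/19239: DF=(1 − 493/19239·(0.973200))/(1+493/19239) = 9507/10000 ≈ 0.950700
step 3 [3y] swap r/1=773/28466: DF=(1 − 773/28466·(0.973200+0.950700))/(1+773/28466) = 9227/10000 ≈ 0.922700
step 4 [4y] swap r/1=917/37549: DF=(1 − 917/37549·(0.973200+0.950700+0.922700))/(1+917/37549) = 9083/10000 ≈ 0.908300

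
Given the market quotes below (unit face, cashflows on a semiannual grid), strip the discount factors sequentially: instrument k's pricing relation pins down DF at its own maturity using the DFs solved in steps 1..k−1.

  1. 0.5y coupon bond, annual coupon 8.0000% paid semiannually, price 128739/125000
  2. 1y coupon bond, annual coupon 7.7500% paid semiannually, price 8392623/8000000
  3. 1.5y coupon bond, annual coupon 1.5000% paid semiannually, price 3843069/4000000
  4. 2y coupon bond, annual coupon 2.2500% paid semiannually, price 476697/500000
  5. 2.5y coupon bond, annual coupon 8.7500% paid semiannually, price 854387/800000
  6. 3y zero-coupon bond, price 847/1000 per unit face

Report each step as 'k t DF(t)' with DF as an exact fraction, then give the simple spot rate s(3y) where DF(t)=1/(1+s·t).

1 1/2 9903/10000
2 1 973/1000
3 3/2 939/1000
4 2 1821/2000
5 5/2 4317/5000
6 3 847/1000
s(3y) = (1/(847/1000) − 1)/(3) = 51/847 ≈ 6.0213%

step 1 [0.5y] bond c/2=1/25: DF=(128739/125000 − 1/25·(0))/(1+1/25) = 9903/10000 ≈ 0.990300
step 2 [1y] bond c/2=31/800: DF=(8392623/8000000 − 31/800·(0.990300))/(1+31/800) = 973/1000 ≈ 0.973000
step 3 [1.5y] bond c/2=3/400: DF=(3843069/4000000 − 3/400·(0.990300+0.973000))/(1+3/400) = 939/1000 ≈ 0.939000
step 4 [2y] bond c/2=9/800: DF=(476697/500000 − 9/800·(0.990300+0.973000+0.939000))/(1+9/800) = 1821/2000 ≈ 0.910500
step 5 [2.5y] bond c/2=7/160: DF=(854387/800000 − 7/160·(0.990300+0.973000+0.939000+0.910500))/(1+7/160) = 4317/5000 ≈ 0.863400
step 6 [3y] zero: DF = P = 847/1000 ≈ 0.847000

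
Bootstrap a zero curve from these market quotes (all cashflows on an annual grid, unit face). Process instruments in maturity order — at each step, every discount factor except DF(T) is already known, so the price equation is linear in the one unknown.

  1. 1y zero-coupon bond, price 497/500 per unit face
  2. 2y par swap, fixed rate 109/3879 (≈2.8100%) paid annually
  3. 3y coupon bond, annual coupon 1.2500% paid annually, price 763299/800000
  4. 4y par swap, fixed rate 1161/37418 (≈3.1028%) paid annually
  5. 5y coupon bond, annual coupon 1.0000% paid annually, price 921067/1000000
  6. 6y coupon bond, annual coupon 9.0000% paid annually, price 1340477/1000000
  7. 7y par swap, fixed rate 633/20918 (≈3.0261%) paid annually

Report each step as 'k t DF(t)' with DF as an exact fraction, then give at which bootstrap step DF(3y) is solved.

step 1 [1y] zero: DF = P = 497/500 ≈ 0.994000
step 2 [2y] swap r/1=109/3879: DF=(1 − 109/3879·(0.994000))/(1+109/3879) = 1891/2000 ≈ 0.945500
step 3 [3y] bond c/1=1/80: DF=(763299/800000 − 1/80·(0.994000+0.945500))/(1+1/80) = 574/625 ≈ 0.918400
step 4 [4y] swap r/1=1161/37418: DF=(1 − 1161/37418·(0.994000+0.945500+0.918400))/(1+1161/37418) = 8839/10000 ≈ 0.883900
step 5 [5y] bond c/1=1/100: DF=(921067/1000000 − 1/100·(0.994000+0.945500+0.918400+0.883900))/(1+1/100) = 8749/10000 ≈ 0.874900
step 6 [6y] bond c/1=9/100: DF=(1340477/1000000 − 9/100·(0.994000+0.945500+0.918400+0.883900+0.874900))/(1+9/100) = 4243/5000 ≈ 0.848600
step 7 [7y] swap r/1=633/20918: DF=(1 − 633/20918·(0.994000+0.945500+0.918400+0.883900+0.874900+0.848600))/(1+633/20918) = 8101/10000 ≈ 0.810100

1 1 497/500
2 2 1891/2000
3 3 574/625
4 4 8839/10000
5 5 8749/10000
6 6 4243/5000
7 7 8101/10000
DF(3y) is solved at step 3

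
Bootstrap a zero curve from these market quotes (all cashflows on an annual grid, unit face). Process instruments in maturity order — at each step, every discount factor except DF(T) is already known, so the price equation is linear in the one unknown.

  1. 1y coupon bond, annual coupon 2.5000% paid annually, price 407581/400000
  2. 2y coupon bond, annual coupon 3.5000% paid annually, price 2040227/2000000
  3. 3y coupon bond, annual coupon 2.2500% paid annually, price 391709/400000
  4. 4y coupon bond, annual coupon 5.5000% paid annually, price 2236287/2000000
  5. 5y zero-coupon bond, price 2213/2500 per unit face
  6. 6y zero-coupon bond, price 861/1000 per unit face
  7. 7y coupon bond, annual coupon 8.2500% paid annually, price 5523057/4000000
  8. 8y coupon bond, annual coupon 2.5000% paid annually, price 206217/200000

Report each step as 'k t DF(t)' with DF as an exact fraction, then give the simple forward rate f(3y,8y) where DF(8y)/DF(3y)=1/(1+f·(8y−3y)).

1 1 9941/10000
2 2 119/125
3 3 9149/10000
4 4 9107/10000
5 5 2213/2500
6 6 861/1000
7 7 171/200
8 8 1701/2000
f(3y,8y) = ((9149/10000)/(1701/2000) − 1)/(5) = 92/6075 ≈ 1.5144%

step 1 [1y] bond c/1=1/40: DF=(407581/400000 − 1/40·(0))/(1+1/40) = 9941/10000 ≈ 0.994100
step 2 [2y] bond c/1=7/200: DF=(2040227/2000000 − 7/200·(0.994100))/(1+7/200) = 119/125 ≈ 0.952000
step 3 [3y] bond c/1=9/400: DF=(391709/400000 − 9/400·(0.994100+0.952000))/(1+9/400) = 9149/10000 ≈ 0.914900
step 4 [4y] bond c/1=11/200: DF=(2236287/2000000 − 11/200·(0.994100+0.952000+0.914900))/(1+11/200) = 9107/10000 ≈ 0.910700
step 5 [5y] zero: DF = P = 2213/2500 ≈ 0.885200
step 6 [6y] zero: DF = P = 861/1000 ≈ 0.861000
step 7 [7y] bond c/1=33/400: DF=(5523057/4000000 − 33/400·(0.994100+0.952000+0.914900+0.910700+0.885200+0.861000))/(1+33/400) = 171/200 ≈ 0.855000
step 8 [8y] bond c/1=1/40: DF=(206217/200000 − 1/40·(0.994100+0.952000+0.914900+0.910700+0.885200+0.861000+0.855000))/(1+1/40) = 1701/2000 ≈ 0.850500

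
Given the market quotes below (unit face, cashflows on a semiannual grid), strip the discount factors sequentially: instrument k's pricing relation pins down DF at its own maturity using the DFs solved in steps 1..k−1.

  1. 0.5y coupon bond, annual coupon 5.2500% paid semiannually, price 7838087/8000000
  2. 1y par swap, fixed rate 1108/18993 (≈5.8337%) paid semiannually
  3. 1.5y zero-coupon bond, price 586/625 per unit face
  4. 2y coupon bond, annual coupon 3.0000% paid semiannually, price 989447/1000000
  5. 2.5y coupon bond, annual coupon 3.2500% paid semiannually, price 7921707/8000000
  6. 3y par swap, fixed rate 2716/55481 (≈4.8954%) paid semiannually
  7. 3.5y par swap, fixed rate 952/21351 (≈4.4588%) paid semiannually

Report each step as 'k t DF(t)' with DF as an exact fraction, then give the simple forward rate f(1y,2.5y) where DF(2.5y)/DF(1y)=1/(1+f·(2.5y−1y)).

step 1 [0.5y] bond c/2=21/800: DF=(7838087/8000000 − 21/800·(0))/(1+21/800) = 9547/10000 ≈ 0.954700
step 2 [1y] swap r/2=554/18993: DF=(1 − 554/18993·(0.954700))/(1+554/18993) = 4723/5000 ≈ 0.944600
step 3 [1.5y] zero: DF = P = 586/625 ≈ 0.937600
step 4 [2y] bond c/2=3/200: DF=(989447/1000000 − 3/200·(0.954700+0.944600+0.937600))/(1+3/200) = 9329/10000 ≈ 0.932900
step 5 [2.5y] bond c/2=13/800: DF=(7921707/8000000 − 13/800·(0.954700+0.944600+0.937600+0.932900))/(1+13/800) = 9141/10000 ≈ 0.914100
step 6 [3y] swap r/2=1358/55481: DF=(1 − 1358/55481·(0.954700+0.944600+0.937600+0.932900+0.914100))/(1+1358/55481) = 4321/5000 ≈ 0.864200
step 7 [3.5y] swap r/2=476/21351: DF=(1 − 476/21351·(0.954700+0.944600+0.937600+0.932900+0.914100+0.864200))/(1+476/21351) = 2143/2500 ≈ 0.857200

1 1/2 9547/10000
2 1 4723/5000
3 3/2 586/625
4 2 9329/10000
5 5/2 9141/10000
6 3 4321/5000
7 7/2 2143/2500
f(1y,2.5y) = ((4723/5000)/(9141/10000) − 1)/(3/2) = 610/27423 ≈ 2.2244%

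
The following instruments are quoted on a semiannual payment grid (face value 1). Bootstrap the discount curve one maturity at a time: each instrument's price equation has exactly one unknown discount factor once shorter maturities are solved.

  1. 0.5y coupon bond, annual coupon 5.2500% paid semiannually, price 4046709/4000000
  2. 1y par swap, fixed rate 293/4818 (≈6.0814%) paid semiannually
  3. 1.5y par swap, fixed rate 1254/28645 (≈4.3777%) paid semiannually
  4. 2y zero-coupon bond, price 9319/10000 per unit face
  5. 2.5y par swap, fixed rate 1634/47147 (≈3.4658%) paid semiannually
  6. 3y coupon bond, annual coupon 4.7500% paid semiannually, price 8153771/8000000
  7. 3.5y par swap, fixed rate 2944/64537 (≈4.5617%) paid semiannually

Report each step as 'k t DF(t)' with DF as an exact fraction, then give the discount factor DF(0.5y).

step 1 [0.5y] bond c/2=21/800: DF=(4046709/4000000 − 21/800·(0))/(1+21/800) = 4929/5000 ≈ 0.985800
step 2 [1y] swap r/2=293/9636: DF=(1 − 293/9636·(0.985800))/(1+293/9636) = 4707/5000 ≈ 0.941400
step 3 [1.5y] swap r/2=627/28645: DF=(1 − 627/28645·(0.985800+0.941400))/(1+627/28645) = 9373/10000 ≈ 0.937300
step 4 [2y] zero: DF = P = 9319/10000 ≈ 0.931900
step 5 [2.5y] swap r/2=817/47147: DF=(1 − 817/47147·(0.985800+0.941400+0.937300+0.931900))/(1+817/47147) = 9183/10000 ≈ 0.918300
step 6 [3y] bond c/2=19/800: DF=(8153771/8000000 − 19/800·(0.985800+0.941400+0.937300+0.931900+0.918300))/(1+19/800) = 4431/5000 ≈ 0.886200
step 7 [3.5y] swap r/2=1472/64537: DF=(1 − 1472/64537·(0.985800+0.941400+0.937300+0.931900+0.918300+0.886200))/(1+1472/64537) = 533/625 ≈ 0.852800

1 1/2 4929/5000
2 1 4707/5000
3 3/2 9373/10000
4 2 9319/10000
5 5/2 9183/10000
6 3 4431/5000
7 7/2 533/625
DF(0.5y) = 4929/5000 ≈ 0.985800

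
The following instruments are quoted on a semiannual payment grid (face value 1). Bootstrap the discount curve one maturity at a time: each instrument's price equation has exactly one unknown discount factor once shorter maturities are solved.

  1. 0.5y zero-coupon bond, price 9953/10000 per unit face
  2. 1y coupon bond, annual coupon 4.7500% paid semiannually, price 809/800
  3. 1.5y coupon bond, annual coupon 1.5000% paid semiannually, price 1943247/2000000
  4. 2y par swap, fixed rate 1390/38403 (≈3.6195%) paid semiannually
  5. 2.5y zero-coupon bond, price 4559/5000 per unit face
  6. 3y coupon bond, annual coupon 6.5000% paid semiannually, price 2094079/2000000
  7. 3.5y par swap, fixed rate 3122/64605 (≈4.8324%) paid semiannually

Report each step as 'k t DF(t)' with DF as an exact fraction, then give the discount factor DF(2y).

step 1 [0.5y] zero: DF = P = 9953/10000 ≈ 0.995300
step 2 [1y] bond c/2=19/800: DF=(809/800 − 19/800·(0.995300))/(1+19/800) = 9647/10000 ≈ 0.964700
step 3 [1.5y] bond c/2=3/400: DF=(1943247/2000000 − 3/400·(0.995300+0.964700))/(1+3/400) = 4749/5000 ≈ 0.949800
step 4 [2y] swap r/2=695/38403: DF=(1 − 695/38403·(0.995300+0.964700+0.949800))/(1+695/38403) = 1861/2000 ≈ 0.930500
step 5 [2.5y] zero: DF = P = 4559/5000 ≈ 0.911800
step 6 [3y] bond c/2=13/400: DF=(2094079/2000000 − 13/400·(0.995300+0.964700+0.949800+0.930500+0.911800))/(1+13/400) = 1729/2000 ≈ 0.864500
step 7 [3.5y] swap r/2=1561/64605: DF=(1 − 1561/64605·(0.995300+0.964700+0.949800+0.930500+0.911800+0.864500))/(1+1561/64605) = 8439/10000 ≈ 0.843900

1 1/2 9953/10000
2 1 9647/10000
3 3/2 4749/5000
4 2 1861/2000
5 5/2 4559/5000
6 3 1729/2000
7 7/2 8439/10000
DF(2y) = 1861/2000 ≈ 0.930500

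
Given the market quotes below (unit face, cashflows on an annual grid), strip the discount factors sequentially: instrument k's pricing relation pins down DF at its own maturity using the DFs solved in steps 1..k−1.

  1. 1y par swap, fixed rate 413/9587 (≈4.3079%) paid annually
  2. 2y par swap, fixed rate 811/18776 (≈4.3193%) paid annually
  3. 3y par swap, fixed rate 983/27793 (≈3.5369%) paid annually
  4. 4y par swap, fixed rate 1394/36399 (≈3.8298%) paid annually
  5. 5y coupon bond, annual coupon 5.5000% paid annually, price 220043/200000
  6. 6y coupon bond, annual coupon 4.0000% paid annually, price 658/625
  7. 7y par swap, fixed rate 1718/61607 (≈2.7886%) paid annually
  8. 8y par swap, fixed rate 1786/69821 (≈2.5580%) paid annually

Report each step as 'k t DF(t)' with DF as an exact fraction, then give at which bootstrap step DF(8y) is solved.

step 1 [1y] swap r/1=413/9587: DF=(1 − 413/9587·(0))/(1+413/9587) = 9587/10000 ≈ 0.958700
step 2 [2y] swap r/1=811/18776: DF=(1 − 811/18776·(0.958700))/(1+811/18776) = 9189/10000 ≈ 0.918900
step 3 [3y] swap r/1=983/27793: DF=(1 − 983/27793·(0.958700+0.918900))/(1+983/27793) = 9017/10000 ≈ 0.901700
step 4 [4y] swap r/1=1394/36399: DF=(1 − 1394/36399·(0.958700+0.918900+0.901700))/(1+1394/36399) = 4303/5000 ≈ 0.860600
step 5 [5y] bond c/1=11/200: DF=(220043/200000 − 11/200·(0.958700+0.918900+0.901700+0.860600))/(1+11/200) = 8531/10000 ≈ 0.853100
step 6 [6y] bond c/1=1/25: DF=(658/625 − 1/25·(0.958700+0.918900+0.901700+0.860600+0.853100))/(1+1/25) = 1679/2000 ≈ 0.839500
step 7 [7y] swap r/1=1718/61607: DF=(1 − 1718/61607·(0.958700+0.918900+0.901700+0.860600+0.853100+0.839500))/(1+1718/61607) = 4141/5000 ≈ 0.828200
step 8 [8y] swap r/1=1786/69821: DF=(1 − 1786/69821·(0.958700+0.918900+0.901700+0.860600+0.853100+0.839500+0.828200))/(1+1786/69821) = 4107/5000 ≈ 0.821400

1 1 9587/10000
2 2 9189/10000
3 3 9017/10000
4 4 4303/5000
5 5 8531/10000
6 6 1679/2000
7 7 4141/5000
8 8 4107/5000
DF(8y) is solved at step 8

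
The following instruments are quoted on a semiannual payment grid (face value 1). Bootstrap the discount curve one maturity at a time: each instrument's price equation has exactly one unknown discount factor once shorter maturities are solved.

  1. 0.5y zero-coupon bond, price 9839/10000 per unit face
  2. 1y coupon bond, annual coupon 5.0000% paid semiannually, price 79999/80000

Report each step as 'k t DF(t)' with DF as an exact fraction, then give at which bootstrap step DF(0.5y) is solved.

step 1 [0.5y] zero: DF = P = 9839/10000 ≈ 0.983900
step 2 [1y] bond c/2=1/40: DF=(79999/80000 − 1/40·(0.983900))/(1+1/40) = 2379/2500 ≈ 0.951600

1 1/2 9839/10000
2 1 2379/2500
DF(0.5y) is solved at step 1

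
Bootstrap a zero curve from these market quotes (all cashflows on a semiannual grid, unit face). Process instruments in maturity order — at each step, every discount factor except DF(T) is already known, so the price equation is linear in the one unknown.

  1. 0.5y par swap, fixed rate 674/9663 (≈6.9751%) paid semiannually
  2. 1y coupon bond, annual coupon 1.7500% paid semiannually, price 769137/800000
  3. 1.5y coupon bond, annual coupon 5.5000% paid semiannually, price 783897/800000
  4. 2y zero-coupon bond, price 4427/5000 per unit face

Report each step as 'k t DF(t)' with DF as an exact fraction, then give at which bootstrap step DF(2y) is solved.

step 1 [0.5y] swap r/2=337/9663: DF=(1 − 337/9663·(0))/(1+337/9663) = 9663/10000 ≈ 0.966300
step 2 [1y] bond c/2=7/800: DF=(769137/800000 − 7/800·(0.966300))/(1+7/800) = 9447/10000 ≈ 0.944700
step 3 [1.5y] bond c/2=11/400: DF=(783897/800000 − 11/400·(0.966300+0.944700))/(1+11/400) = 361/400 ≈ 0.902500
step 4 [2y] zero: DF = P = 4427/5000 ≈ 0.885400

1 1/2 9663/10000
2 1 9447/10000
3 3/2 361/400
4 2 4427/5000
DF(2y) is solved at step 4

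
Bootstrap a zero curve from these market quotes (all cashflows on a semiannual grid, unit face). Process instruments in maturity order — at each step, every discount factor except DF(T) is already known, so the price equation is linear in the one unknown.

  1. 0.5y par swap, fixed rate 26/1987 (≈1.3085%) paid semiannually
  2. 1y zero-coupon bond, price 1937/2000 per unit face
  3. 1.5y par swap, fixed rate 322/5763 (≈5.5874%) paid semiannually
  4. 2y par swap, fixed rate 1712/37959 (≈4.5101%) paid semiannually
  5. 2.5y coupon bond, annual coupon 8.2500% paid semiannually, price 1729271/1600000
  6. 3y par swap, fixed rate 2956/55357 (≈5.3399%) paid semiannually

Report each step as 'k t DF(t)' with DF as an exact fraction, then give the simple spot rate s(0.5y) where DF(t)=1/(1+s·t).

1 1/2 1987/2000
2 1 1937/2000
3 3/2 1839/2000
4 2 1143/1250
5 5/2 2219/2500
6 3 4261/5000
s(0.5y) = (1/(1987/2000) − 1)/(1/2) = 26/1987 ≈ 1.3085%

step 1 [0.5y] swap r/2=13/1987: DF=(1 − 13/1987·(0))/(1+13/1987) = 1987/2000 ≈ 0.993500
step 2 [1y] zero: DF = P = 1937/2000 ≈ 0.968500
step 3 [1.5y] swap r/2=161/5763: DF=(1 − 161/5763·(0.993500+0.968500))/(1+161/5763) = 1839/2000 ≈ 0.919500
step 4 [2y] swap r/2=856/37959: DF=(1 − 856/37959·(0.993500+0.968500+0.919500))/(1+856/37959) = 1143/1250 ≈ 0.914400
step 5 [2.5y] bond c/2=33/800: DF=(1729271/1600000 − 33/800·(0.993500+0.968500+0.919500+0.914400))/(1+33/800) = 2219/2500 ≈ 0.887600
step 6 [3y] swap r/2=1478/55357: DF=(1 − 1478/55357·(0.993500+0.968500+0.919500+0.914400+0.887600))/(1+1478/55357) = 4261/5000 ≈ 0.852200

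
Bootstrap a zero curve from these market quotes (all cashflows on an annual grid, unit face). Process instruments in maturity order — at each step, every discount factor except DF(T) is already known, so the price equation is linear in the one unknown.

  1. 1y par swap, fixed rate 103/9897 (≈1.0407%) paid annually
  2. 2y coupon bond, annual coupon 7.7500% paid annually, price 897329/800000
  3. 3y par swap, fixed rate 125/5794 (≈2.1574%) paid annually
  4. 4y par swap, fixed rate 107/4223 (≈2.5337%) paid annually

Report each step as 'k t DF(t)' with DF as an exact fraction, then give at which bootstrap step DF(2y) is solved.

step 1 [1y] swap r/1=103/9897: DF=(1 − 103/9897·(0))/(1+103/9897) = 9897/10000 ≈ 0.989700
step 2 [2y] bond c/1=31/400: DF=(897329/800000 − 31/400·(0.989700))/(1+31/400) = 4849/5000 ≈ 0.969800
step 3 [3y] swap r/1=125/5794: DF=(1 − 125/5794·(0.989700+0.969800))/(1+125/5794) = 15/16 ≈ 0.937500
step 4 [4y] swap r/1=107/4223: DF=(1 − 107/4223·(0.989700+0.969800+0.937500))/(1+107/4223) = 9037/10000 ≈ 0.903700

1 1 9897/10000
2 2 4849/5000
3 3 15/16
4 4 9037/10000
DF(2y) is solved at step 2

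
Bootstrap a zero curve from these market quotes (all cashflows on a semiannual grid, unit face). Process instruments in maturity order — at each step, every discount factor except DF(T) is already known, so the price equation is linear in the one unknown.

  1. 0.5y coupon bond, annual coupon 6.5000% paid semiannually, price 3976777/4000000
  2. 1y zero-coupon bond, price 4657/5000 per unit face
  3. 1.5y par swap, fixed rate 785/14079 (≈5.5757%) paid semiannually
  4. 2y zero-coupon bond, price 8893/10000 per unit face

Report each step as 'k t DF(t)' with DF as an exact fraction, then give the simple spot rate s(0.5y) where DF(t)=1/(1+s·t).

step 1 [0.5y] bond c/2=13/400: DF=(3976777/4000000 − 13/400·(0))/(1+13/400) = 9629/10000 ≈ 0.962900
step 2 [1y] zero: DF = P = 4657/5000 ≈ 0.931400
step 3 [1.5y] swap r/2=785/28158: DF=(1 − 785/28158·(0.962900+0.931400))/(1+785/28158) = 1843/2000 ≈ 0.921500
step 4 [2y] zero: DF = P = 8893/10000 ≈ 0.889300

1 1/2 9629/10000
2 1 4657/5000
3 3/2 1843/2000
4 2 8893/10000
s(0.5y) = (1/(9629/10000) − 1)/(1/2) = 742/9629 ≈ 7.7059%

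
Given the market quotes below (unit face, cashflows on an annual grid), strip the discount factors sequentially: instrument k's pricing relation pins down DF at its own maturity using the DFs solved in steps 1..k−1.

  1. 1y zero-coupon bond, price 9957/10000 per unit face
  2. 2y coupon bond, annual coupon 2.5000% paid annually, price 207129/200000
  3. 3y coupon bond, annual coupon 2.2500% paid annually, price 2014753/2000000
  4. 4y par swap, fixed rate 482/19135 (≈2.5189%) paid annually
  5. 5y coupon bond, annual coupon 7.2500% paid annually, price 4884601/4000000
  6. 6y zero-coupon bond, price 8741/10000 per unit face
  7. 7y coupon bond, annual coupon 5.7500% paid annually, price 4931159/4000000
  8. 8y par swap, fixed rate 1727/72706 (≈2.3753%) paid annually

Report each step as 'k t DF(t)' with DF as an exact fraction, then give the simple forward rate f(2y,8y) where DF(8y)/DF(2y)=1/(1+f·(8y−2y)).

step 1 [1y] zero: DF = P = 9957/10000 ≈ 0.995700
step 2 [2y] bond c/1=1/40: DF=(207129/200000 − 1/40·(0.995700))/(1+1/40) = 9861/10000 ≈ 0.986100
step 3 [3y] bond c/1=9/400: DF=(2014753/2000000 − 9/400·(0.995700+0.986100))/(1+9/400) = 1177/1250 ≈ 0.941600
step 4 [4y] swap r/1=482/19135: DF=(1 − 482/19135·(0.995700+0.986100+0.941600))/(1+482/19135) = 2259/2500 ≈ 0.903600
step 5 [5y] bond c/1=29/400: DF=(4884601/4000000 − 29/400·(0.995700+0.986100+0.941600+0.903600))/(1+29/400) = 8799/10000 ≈ 0.879900
step 6 [6y] zero: DF = P = 8741/10000 ≈ 0.874100
step 7 [7y] bond c/1=23/400: DF=(4931159/4000000 − 23/400·(0.995700+0.986100+0.941600+0.903600+0.879900+0.874100))/(1+23/400) = 8623/10000 ≈ 0.862300
step 8 [8y] swap r/1=1727/72706: DF=(1 − 1727/72706·(0.995700+0.986100+0.941600+0.903600+0.879900+0.874100+0.862300))/(1+1727/72706) = 8273/10000 ≈ 0.827300

1 1 9957/10000
2 2 9861/10000
3 3 1177/1250
4 4 2259/2500
5 5 8799/10000
6 6 8741/10000
7 7 8623/10000
8 8 8273/10000
f(2y,8y) = ((9861/10000)/(8273/10000) − 1)/(6) = 794/24819 ≈ 3.1992%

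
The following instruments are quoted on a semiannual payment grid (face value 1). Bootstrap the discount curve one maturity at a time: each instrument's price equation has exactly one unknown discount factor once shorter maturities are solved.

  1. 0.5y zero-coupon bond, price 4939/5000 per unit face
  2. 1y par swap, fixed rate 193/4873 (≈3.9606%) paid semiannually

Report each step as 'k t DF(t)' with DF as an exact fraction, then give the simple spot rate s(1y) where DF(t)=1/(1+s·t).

1 1/2 4939/5000
2 1 4807/5000
s(1y) = (1/(4807/5000) − 1)/(1) = 193/4807 ≈ 4.0150%

step 1 [0.5y] zero: DF = P = 4939/5000 ≈ 0.987800
step 2 [1y] swap r/2=193/9746: DF=(1 − 193/9746·(0.987800))/(1+193/9746) = 4807/5000 ≈ 0.961400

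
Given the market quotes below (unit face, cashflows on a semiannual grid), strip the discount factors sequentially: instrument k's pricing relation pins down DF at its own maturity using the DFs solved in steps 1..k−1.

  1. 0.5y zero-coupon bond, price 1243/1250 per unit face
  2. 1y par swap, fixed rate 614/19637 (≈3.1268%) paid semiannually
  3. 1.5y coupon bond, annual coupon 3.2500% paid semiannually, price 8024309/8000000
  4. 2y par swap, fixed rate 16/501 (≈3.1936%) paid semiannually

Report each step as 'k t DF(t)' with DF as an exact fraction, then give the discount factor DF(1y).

1 1/2 1243/1250
2 1 9693/10000
3 3/2 2389/2500
4 2 1173/1250
DF(1y) = 9693/10000 ≈ 0.969300

step 1 [0.5y] zero: DF = P = 1243/1250 ≈ 0.994400
step 2 [1y] swap r/2=307/19637: DF=(1 − 307/19637·(0.994400))/(1+307/19637) = 9693/10000 ≈ 0.969300
step 3 [1.5y] bond c/2=13/800: DF=(8024309/8000000 − 13/800·(0.994400+0.969300))/(1+13/800) = 2389/2500 ≈ 0.955600
step 4 [2y] swap r/2=8/501: DF=(1 − 8/501·(0.994400+0.969300+0.955600))/(1+8/501) = 1173/1250 ≈ 0.938400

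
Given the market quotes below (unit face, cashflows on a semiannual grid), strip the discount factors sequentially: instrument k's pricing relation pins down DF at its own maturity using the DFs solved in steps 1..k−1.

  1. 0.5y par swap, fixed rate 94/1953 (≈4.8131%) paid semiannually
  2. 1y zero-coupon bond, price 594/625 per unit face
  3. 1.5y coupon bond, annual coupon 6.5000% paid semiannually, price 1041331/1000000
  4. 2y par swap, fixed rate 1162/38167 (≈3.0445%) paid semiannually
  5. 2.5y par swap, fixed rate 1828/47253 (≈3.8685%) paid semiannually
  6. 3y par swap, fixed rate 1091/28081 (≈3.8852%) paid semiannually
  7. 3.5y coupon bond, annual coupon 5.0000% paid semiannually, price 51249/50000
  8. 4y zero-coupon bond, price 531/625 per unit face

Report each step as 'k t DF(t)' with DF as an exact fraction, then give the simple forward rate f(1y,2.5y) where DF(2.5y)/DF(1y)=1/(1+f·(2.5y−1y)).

step 1 [0.5y] swap r/2=47/1953: DF=(1 − 47/1953·(0))/(1+47/1953) = 1953/2000 ≈ 0.976500
step 2 [1y] zero: DF = P = 594/625 ≈ 0.950400
step 3 [1.5y] bond c/2=13/400: DF=(1041331/1000000 − 13/400·(0.976500+0.950400))/(1+13/400) = 9479/10000 ≈ 0.947900
step 4 [2y] swap r/2=581/38167: DF=(1 − 581/38167·(0.976500+0.950400+0.947900))/(1+581/38167) = 9419/10000 ≈ 0.941900
step 5 [2.5y] swap r/2=914/47253: DF=(1 − 914/47253·(0.976500+0.950400+0.947900+0.941900))/(1+914/47253) = 4543/5000 ≈ 0.908600
step 6 [3y] swap r/2=1091/56162: DF=(1 − 1091/56162·(0.976500+0.950400+0.947900+0.941900+0.908600))/(1+1091/56162) = 8909/10000 ≈ 0.890900
step 7 [3.5y] bond c/2=1/40: DF=(51249/50000 − 1/40·(0.976500+0.950400+0.947900+0.941900+0.908600+0.890900))/(1+1/40) = 863/1000 ≈ 0.863000
step 8 [4y] zero: DF = P = 531/625 ≈ 0.849600

1 1/2 1953/2000
2 1 594/625
3 3/2 9479/10000
4 2 9419/10000
5 5/2 4543/5000
6 3 8909/10000
7 7/2 863/1000
8 4 531/625
f(1y,2.5y) = ((594/625)/(4543/5000) − 1)/(3/2) = 38/1239 ≈ 3.0670%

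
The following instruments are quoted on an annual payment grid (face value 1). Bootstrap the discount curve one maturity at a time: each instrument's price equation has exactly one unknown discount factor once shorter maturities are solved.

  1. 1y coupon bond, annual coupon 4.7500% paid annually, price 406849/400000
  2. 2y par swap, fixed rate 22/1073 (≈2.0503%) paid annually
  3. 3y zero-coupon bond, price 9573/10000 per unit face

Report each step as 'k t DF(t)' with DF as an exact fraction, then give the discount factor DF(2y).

step 1 [1y] bond c/1=19/400: DF=(406849/400000 − 19/400·(0))/(1+19/400) = 971/1000 ≈ 0.971000
step 2 [2y] swap r/1=22/1073: DF=(1 − 22/1073·(0.971000))/(1+22/1073) = 2401/2500 ≈ 0.960400
step 3 [3y] zero: DF = P = 9573/10000 ≈ 0.957300

1 1 971/1000
2 2 2401/2500
3 3 9573/10000
DF(2y) = 2401/2500 ≈ 0.960400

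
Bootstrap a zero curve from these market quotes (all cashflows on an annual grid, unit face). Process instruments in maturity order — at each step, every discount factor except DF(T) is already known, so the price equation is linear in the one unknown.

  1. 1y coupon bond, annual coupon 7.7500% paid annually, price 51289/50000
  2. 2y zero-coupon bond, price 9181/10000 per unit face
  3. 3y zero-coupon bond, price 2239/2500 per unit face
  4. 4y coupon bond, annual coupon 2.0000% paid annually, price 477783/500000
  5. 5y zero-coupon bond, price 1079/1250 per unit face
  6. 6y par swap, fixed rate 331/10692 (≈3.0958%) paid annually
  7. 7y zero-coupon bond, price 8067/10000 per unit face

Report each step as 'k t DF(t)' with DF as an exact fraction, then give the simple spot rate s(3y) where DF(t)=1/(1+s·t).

step 1 [1y] bond c/1=31/400: DF=(51289/50000 − 31/400·(0))/(1+31/400) = 119/125 ≈ 0.952000
step 2 [2y] zero: DF = P = 9181/10000 ≈ 0.918100
step 3 [3y] zero: DF = P = 2239/2500 ≈ 0.895600
step 4 [4y] bond c/1=1/50: DF=(477783/500000 − 1/50·(0.952000+0.918100+0.895600))/(1+1/50) = 4413/5000 ≈ 0.882600
step 5 [5y] zero: DF = P = 1079/1250 ≈ 0.863200
step 6 [6y] swap r/1=331/10692: DF=(1 − 331/10692·(0.952000+0.918100+0.895600+0.882600+0.863200))/(1+331/10692) = 1669/2000 ≈ 0.834500
step 7 [7y] zero: DF = P = 8067/10000 ≈ 0.806700

1 1 119/125
2 2 9181/10000
3 3 2239/2500
4 4 4413/5000
5 5 1079/1250
6 6 1669/2000
7 7 8067/10000
s(3y) = (1/(2239/2500) − 1)/(3) = 87/2239 ≈ 3.8857%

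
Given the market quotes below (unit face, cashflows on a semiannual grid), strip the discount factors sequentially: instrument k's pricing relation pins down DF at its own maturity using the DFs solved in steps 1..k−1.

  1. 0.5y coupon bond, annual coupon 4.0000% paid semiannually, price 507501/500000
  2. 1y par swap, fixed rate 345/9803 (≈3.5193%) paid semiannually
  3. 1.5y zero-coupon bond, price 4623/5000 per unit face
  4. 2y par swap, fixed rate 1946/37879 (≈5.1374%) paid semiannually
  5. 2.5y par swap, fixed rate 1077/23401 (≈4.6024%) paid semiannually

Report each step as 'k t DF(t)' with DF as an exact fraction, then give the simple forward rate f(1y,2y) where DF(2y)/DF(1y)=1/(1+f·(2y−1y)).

1 1/2 9951/10000
2 1 1931/2000
3 3/2 4623/5000
4 2 9027/10000
5 5/2 8923/10000
f(1y,2y) = ((1931/2000)/(9027/10000) − 1)/(1) = 628/9027 ≈ 6.9569%

step 1 [0.5y] bond c/2=1/50: DF=(507501/500000 − 1/50·(0))/(1+1/50) = 9951/10000 ≈ 0.995100
step 2 [1y] swap r/2=345/19606: DF=(1 − 345/19606·(0.995100))/(1+345/19606) = 1931/2000 ≈ 0.965500
step 3 [1.5y] zero: DF = P = 4623/5000 ≈ 0.924600
step 4 [2y] swap r/2=973/37879: DF=(1 − 973/37879·(0.995100+0.965500+0.924600))/(1+973/37879) = 9027/10000 ≈ 0.902700
step 5 [2.5y] swap r/2=1077/46802: DF=(1 − 1077/46802·(0.995100+0.965500+0.924600+0.902700))/(1+1077/46802) = 8923/10000 ≈ 0.892300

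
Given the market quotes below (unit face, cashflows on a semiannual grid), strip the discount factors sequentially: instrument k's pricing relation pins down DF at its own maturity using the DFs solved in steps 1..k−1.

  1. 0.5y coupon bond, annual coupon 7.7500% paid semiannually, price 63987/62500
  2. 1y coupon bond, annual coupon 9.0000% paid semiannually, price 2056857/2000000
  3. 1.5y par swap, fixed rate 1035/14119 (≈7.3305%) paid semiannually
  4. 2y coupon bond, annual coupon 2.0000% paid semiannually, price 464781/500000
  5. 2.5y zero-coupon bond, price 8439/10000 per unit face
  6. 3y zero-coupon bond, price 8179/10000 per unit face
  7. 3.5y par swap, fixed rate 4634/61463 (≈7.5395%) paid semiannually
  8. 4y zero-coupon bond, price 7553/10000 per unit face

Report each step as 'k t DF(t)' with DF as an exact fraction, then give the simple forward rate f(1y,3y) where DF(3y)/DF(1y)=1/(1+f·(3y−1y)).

step 1 [0.5y] bond c/2=31/800: DF=(63987/62500 − 31/800·(0))/(1+31/800) = 616/625 ≈ 0.985600
step 2 [1y] bond c/2=9/200: DF=(2056857/2000000 − 9/200·(0.985600))/(1+9/200) = 9417/10000 ≈ 0.941700
step 3 [1.5y] swap r/2=1035/28238: DF=(1 − 1035/28238·(0.985600+0.941700))/(1+1035/28238) = 1793/2000 ≈ 0.896500
step 4 [2y] bond c/2=1/100: DF=(464781/500000 − 1/100·(0.985600+0.941700+0.896500))/(1+1/100) = 2231/2500 ≈ 0.892400
step 5 [2.5y] zero: DF = P = 8439/10000 ≈ 0.843900
step 6 [3y] zero: DF = P = 8179/10000 ≈ 0.817900
step 7 [3.5y] swap r/2=2317/61463: DF=(1 − 2317/61463·(0.985600+0.941700+0.896500+0.892400+0.843900+0.817900))/(1+2317/61463) = 7683/10000 ≈ 0.768300
step 8 [4y] zero: DF = P = 7553/10000 ≈ 0.755300

1 1/2 616/625
2 1 9417/10000
3 3/2 1793/2000
4 2 2231/2500
5 5/2 8439/10000
6 3 8179/10000
7 7/2 7683/10000
8 4 7553/10000
f(1y,3y) = ((9417/10000)/(8179/10000) − 1)/(2) = 619/8179 ≈ 7.5682%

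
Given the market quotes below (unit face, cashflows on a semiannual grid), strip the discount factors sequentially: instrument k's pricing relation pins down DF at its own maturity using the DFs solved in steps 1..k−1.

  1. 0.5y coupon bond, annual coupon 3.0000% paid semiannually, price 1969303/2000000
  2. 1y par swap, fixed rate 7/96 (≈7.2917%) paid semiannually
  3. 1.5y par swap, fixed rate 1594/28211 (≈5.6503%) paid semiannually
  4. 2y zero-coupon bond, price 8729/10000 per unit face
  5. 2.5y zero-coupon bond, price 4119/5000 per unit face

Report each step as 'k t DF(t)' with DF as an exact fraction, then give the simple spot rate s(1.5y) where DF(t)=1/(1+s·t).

1 1/2 9701/10000
2 1 9307/10000
3 3/2 9203/10000
4 2 8729/10000
5 5/2 4119/5000
s(1.5y) = (1/(9203/10000) − 1)/(3/2) = 1594/27609 ≈ 5.7735%

step 1 [0.5y] bond c/2=3/200: DF=(1969303/2000000 − 3/200·(0))/(1+3/200) = 9701/10000 ≈ 0.970100
step 2 [1y] swap r/2=7/192: DF=(1 − 7/192·(0.970100))/(1+7/192) = 9307/10000 ≈ 0.930700
step 3 [1.5y] swap r/2=797/28211: DF=(1 − 797/28211·(0.970100+0.930700))/(1+797/28211) = 9203/10000 ≈ 0.920300
step 4 [2y] zero: DF = P = 8729/10000 ≈ 0.872900
step 5 [2.5y] zero: DF = P = 4119/5000 ≈ 0.823800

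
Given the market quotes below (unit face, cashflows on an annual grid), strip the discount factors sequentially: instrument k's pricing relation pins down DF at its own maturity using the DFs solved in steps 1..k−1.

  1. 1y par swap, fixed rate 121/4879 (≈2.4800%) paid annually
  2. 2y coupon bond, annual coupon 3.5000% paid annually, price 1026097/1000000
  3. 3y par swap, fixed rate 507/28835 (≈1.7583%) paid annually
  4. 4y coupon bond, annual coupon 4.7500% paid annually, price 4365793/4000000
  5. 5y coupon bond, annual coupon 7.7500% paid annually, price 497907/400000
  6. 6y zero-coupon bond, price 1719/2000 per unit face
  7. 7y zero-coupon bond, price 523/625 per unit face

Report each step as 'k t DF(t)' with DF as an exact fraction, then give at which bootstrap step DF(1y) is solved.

1 1 4879/5000
2 2 599/625
3 3 9493/10000
4 4 1139/1250
5 5 8823/10000
6 6 1719/2000
7 7 523/625
DF(1y) is solved at step 1

step 1 [1y] swap r/1=121/4879: DF=(1 − 121/4879·(0))/(1+121/4879) = 4879/5000 ≈ 0.975800
step 2 [2y] bond c/1=7/200: DF=(1026097/1000000 − 7/200·(0.975800))/(1+7/200) = 599/625 ≈ 0.958400
step 3 [3y] swap r/1=507/28835: DF=(1 − 507/28835·(0.975800+0.958400))/(1+507/28835) = 9493/10000 ≈ 0.949300
step 4 [4y] bond c/1=19/400: DF=(4365793/4000000 − 19/400·(0.975800+0.958400+0.949300))/(1+19/400) = 1139/1250 ≈ 0.911200
step 5 [5y] bond c/1=31/400: DF=(497907/400000 − 31/400·(0.975800+0.958400+0.949300+0.911200))/(1+31/400) = 8823/10000 ≈ 0.882300
step 6 [6y] zero: DF = P = 1719/2000 ≈ 0.859500
step 7 [7y] zero: DF = P = 523/625 ≈ 0.836800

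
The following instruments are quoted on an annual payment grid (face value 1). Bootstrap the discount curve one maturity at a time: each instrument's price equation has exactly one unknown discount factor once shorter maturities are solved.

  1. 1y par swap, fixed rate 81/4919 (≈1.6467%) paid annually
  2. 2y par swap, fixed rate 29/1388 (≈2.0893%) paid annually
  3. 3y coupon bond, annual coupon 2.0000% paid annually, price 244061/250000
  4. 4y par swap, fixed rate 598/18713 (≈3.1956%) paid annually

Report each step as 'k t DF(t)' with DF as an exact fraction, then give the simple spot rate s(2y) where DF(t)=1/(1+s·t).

1 1 4919/5000
2 2 4797/5000
3 3 919/1000
4 4 2201/2500
s(2y) = (1/(4797/5000) − 1)/(2) = 203/9594 ≈ 2.1159%

step 1 [1y] swap r/1=81/4919: DF=(1 − 81/4919·(0))/(1+81/4919) = 4919/5000 ≈ 0.983800
step 2 [2y] swap r/1=29/1388: DF=(1 − 29/1388·(0.983800))/(1+29/1388) = 4797/5000 ≈ 0.959400
step 3 [3y] bond c/1=1/50: DF=(244061/250000 − 1/50·(0.983800+0.959400))/(1+1/50) = 919/1000 ≈ 0.919000
step 4 [4y] swap r/1=598/18713: DF=(1 − 598/18713·(0.983800+0.959400+0.919000))/(1+598/18713) = 2201/2500 ≈ 0.880400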